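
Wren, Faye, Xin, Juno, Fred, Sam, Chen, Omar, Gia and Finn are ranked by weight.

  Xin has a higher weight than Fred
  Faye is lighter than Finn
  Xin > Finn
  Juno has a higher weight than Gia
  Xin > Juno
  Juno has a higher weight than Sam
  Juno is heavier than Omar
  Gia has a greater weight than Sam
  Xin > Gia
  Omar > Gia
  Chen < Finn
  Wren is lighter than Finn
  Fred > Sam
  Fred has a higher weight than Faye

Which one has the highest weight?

Xin

Chaining downward from Xin: directly below it, Gia, Fred, Finn, Juno; then Wren, Faye, Chen, Sam, Omar.
That covers every other element, and nothing is given above Xin, so Xin is the highest weight.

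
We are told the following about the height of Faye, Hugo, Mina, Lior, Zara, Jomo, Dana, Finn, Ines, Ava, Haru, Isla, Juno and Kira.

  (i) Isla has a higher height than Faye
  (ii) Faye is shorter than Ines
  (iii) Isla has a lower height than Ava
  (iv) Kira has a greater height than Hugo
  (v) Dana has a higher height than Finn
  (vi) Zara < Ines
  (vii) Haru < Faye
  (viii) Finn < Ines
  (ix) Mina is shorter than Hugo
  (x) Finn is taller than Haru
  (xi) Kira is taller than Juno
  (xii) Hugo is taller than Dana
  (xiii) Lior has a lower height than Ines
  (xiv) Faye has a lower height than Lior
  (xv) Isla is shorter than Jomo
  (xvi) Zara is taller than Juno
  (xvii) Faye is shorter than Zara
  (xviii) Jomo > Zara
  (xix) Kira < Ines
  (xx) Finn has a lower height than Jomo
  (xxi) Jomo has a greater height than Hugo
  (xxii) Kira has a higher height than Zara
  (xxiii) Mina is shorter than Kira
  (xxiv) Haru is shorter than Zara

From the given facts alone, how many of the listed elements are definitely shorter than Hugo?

From Hugo the given relations immediately reach Mina, Dana.
From those, Finn — 3 in total.
From those, Haru — 4 in total.
Nothing else is reachable below Hugo; 4 in all.

4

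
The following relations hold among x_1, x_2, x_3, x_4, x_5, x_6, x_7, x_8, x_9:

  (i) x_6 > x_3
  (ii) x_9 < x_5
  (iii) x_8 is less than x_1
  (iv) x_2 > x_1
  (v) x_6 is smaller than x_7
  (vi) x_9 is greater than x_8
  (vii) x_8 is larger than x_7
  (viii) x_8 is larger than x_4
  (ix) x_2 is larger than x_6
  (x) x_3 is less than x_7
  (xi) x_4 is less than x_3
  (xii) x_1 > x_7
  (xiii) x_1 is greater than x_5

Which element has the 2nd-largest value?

Chaining the given pairs: x_4 < x_3 < x_6 < x_7 < x_8 < x_9 < x_5 < x_1 < x_2.
Counting 2 from the largest end gives x_1.

x_1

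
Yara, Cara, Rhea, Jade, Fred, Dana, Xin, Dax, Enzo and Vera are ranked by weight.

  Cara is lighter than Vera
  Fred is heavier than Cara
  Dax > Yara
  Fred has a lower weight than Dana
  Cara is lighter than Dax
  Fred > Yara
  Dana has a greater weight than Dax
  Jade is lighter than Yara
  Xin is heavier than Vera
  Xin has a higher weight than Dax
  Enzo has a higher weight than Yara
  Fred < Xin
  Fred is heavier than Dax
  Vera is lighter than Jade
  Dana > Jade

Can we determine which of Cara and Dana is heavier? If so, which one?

Link the given pairs in sequence: Cara < Vera; Vera < Jade; Jade < Yara; Yara < Dax; Dax < Fred; Fred < Dana.
Chaining these gives Cara < Vera < Jade < Yara < Dax < Fred < Dana.
So Dana is heavier.

Dana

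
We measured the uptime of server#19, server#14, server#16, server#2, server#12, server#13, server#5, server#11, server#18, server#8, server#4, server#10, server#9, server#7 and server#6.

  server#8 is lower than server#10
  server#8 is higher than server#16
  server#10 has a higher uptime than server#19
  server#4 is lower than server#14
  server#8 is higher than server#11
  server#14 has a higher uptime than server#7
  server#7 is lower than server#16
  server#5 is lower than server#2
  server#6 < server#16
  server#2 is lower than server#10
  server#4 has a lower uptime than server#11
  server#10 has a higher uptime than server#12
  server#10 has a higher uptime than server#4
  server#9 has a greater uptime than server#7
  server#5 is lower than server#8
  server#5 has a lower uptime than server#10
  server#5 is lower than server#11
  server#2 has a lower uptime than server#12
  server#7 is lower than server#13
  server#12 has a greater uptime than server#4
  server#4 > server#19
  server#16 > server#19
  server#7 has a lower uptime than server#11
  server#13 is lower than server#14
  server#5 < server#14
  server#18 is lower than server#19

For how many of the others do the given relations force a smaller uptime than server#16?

4

Directly below server#16: server#6, server#7, server#19.
One step further: server#18 (4 so far).
No other element is forced below server#16 by the given relations, so the count is 4.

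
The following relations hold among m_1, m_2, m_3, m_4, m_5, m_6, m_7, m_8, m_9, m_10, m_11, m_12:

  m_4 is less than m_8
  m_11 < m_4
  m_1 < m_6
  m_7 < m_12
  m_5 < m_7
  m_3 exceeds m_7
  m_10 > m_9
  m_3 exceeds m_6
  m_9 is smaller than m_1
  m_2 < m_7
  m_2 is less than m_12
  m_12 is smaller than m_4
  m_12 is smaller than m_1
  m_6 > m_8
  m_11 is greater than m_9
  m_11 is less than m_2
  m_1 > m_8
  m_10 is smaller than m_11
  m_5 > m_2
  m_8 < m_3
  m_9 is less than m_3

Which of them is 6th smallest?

m_7

Piecing the relations together gives one ordering: m_9 < m_10 < m_11 < m_2 < m_5 < m_7 < m_12 < m_4 < m_8 < m_1 < m_6 < m_3.
The 6th smallest is m_7.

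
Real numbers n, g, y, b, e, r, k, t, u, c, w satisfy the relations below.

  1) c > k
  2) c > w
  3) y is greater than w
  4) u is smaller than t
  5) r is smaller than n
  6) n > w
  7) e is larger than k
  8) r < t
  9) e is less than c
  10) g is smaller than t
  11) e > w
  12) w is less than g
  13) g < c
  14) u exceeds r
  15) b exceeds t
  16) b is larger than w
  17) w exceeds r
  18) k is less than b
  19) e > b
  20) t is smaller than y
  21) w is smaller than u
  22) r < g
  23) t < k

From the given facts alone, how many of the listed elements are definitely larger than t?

5

From t the given relations immediately reach y, k, b.
From those, e, c — 5 in total.
No other element is forced above t by the given relations, so the count is 5.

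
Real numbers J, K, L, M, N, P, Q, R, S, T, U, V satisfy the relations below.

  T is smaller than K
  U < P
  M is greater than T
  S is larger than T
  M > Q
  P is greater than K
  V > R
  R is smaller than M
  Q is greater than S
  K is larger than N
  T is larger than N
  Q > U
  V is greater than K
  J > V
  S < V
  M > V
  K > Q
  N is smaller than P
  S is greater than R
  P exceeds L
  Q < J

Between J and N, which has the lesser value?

N

N < T and T < S give N < S.
Then S < Q extends the chain to Q.
With Q < K: N < T < S < Q < K.
With K < V: N < T < S < Q < K < V.
With V < J: N < T < S < Q < K < V < J.
So N < J; N is the smaller of the two.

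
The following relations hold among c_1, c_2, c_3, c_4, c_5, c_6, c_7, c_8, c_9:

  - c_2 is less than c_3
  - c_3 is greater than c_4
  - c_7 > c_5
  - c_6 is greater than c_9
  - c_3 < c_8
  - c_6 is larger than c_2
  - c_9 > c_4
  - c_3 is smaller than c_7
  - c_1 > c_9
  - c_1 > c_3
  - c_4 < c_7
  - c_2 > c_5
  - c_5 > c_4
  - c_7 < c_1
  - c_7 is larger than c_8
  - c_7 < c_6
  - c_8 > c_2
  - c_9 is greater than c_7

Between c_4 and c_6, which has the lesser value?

c_4 < c_5 < c_2 < c_3 < c_8 < c_7 < c_9 < c_6, by transitivity through c_5, c_2, c_3, c_8, c_7, c_9.
So c_4 < c_6; c_4 is the smaller of the two.

c_4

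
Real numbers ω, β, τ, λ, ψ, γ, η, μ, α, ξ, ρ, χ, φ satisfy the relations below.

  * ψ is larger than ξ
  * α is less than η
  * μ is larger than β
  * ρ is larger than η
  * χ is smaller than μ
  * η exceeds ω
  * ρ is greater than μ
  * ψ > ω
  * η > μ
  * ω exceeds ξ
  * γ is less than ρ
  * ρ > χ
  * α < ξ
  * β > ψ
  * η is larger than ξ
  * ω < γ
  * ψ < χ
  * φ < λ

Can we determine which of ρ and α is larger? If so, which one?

The relevant relations are α < ξ; ξ < ω; ω < ψ; ψ < β; β < μ; μ < η; η < ρ.
Together: α < ξ < ω < ψ < β < μ < η < ρ.
So ρ is larger.

ρ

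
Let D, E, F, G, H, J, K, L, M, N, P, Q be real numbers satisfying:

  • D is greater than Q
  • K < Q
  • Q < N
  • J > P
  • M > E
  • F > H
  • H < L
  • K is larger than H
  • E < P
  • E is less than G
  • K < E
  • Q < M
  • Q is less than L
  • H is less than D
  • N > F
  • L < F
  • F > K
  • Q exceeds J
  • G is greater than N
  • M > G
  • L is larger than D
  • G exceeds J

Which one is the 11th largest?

K

The consecutive relations fix a unique order: H < K < E < P < J < Q < D < L < F < N < G < M.
The 11th largest is K.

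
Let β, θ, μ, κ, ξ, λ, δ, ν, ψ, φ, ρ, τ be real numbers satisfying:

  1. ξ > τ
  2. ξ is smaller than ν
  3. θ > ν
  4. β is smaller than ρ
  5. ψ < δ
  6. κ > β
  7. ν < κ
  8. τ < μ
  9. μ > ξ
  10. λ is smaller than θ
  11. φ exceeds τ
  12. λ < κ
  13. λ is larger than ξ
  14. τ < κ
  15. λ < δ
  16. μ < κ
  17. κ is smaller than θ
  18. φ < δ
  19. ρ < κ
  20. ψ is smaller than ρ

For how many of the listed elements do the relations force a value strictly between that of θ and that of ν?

Chaining upward from ν reaches: κ.
Chaining downward from θ reaches: τ, ξ, λ, β, ψ, μ, ρ, κ.
Strictly between ν and θ are those in both lists: κ — 1 element.

1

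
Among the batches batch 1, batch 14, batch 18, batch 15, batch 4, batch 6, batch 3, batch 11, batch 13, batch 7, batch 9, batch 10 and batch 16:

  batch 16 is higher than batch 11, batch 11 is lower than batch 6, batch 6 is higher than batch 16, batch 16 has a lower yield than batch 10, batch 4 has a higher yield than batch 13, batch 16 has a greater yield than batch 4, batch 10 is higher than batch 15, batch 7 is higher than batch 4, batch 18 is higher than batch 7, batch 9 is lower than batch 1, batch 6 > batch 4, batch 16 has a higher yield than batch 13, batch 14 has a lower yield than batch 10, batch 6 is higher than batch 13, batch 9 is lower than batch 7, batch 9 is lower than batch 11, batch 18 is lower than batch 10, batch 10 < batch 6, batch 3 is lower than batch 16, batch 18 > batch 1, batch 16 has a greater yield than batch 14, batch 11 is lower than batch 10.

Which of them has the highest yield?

batch 6

batch 9 is not greatest since batch 9 < batch 11; batch 3 is not greatest since batch 3 < batch 16; batch 14 is not greatest since batch 14 < batch 10; batch 13 is not greatest since batch 13 < batch 16; batch 1 is not greatest since batch 1 < batch 18; batch 4 is not greatest since batch 4 < batch 7; batch 7 is not greatest since batch 7 < batch 18; batch 18 is not greatest since batch 18 < batch 10; batch 11 is not greatest since batch 11 < batch 16; batch 16 is not greatest since batch 16 < batch 10; batch 15 is not greatest since batch 15 < batch 10; batch 10 is not greatest since batch 10 < batch 6.
Only batch 6 has nothing above it, so batch 6 is the highest yield.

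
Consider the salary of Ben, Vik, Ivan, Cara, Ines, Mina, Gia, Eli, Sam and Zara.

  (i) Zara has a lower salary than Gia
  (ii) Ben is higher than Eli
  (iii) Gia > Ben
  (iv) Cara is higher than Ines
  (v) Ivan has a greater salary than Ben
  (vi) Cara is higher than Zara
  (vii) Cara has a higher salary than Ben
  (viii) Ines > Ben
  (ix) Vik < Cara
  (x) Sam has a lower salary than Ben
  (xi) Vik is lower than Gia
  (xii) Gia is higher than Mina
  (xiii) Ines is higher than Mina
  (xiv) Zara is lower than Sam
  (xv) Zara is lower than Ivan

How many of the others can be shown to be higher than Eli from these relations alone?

The elements the relations force above Eli are Ben, Ines, Cara, Ivan, Gia — no chain reaches any other.
That is 5.

5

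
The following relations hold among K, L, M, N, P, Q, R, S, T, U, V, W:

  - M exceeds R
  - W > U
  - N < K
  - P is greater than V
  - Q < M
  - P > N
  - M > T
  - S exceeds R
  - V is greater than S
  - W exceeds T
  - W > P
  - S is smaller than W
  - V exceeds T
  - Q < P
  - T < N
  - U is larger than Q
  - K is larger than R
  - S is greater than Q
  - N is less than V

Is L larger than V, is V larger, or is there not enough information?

undetermined

Following every chain through L: nothing is chained to L.
V is not reached, and no chain runs the other way from V to L.
So the given relations leave the order of L and V undetermined.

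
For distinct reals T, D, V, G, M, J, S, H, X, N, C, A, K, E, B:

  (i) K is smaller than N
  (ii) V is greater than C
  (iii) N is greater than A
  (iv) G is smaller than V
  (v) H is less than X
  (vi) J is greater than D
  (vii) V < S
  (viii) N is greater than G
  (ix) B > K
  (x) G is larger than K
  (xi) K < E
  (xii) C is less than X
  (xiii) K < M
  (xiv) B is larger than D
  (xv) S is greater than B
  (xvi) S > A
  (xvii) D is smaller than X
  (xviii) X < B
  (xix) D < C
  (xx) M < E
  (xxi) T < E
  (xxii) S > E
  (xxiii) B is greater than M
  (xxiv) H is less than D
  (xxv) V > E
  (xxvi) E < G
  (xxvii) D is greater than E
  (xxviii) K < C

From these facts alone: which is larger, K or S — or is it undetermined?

Link the given pairs in sequence: K < M; M < E; E < D; D < C; C < X; X < B; B < S.
Together: K < M < E < D < C < X < B < S.
So S is larger.

S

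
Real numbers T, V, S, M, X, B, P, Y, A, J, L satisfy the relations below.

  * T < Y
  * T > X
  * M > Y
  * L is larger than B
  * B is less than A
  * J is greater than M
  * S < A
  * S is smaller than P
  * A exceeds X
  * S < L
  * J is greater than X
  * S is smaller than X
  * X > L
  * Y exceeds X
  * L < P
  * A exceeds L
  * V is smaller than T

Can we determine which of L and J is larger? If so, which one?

J

L < X and X < T give L < T.
With T < Y: L < X < T < Y.
Then Y < M extends the chain to M.
With M < J: L < X < T < Y < M < J.
So J is larger.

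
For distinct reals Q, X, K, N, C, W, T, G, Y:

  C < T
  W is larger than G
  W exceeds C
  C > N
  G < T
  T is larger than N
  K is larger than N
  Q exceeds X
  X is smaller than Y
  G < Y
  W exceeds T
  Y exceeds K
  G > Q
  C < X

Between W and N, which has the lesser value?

N

N < C and C < X give N < X.
With X < Q: N < C < X < Q.
Then Q < G extends the chain to G.
With G < T: N < C < X < Q < G < T.
Then T < W extends the chain to W.
So N < W; N is the smaller of the two.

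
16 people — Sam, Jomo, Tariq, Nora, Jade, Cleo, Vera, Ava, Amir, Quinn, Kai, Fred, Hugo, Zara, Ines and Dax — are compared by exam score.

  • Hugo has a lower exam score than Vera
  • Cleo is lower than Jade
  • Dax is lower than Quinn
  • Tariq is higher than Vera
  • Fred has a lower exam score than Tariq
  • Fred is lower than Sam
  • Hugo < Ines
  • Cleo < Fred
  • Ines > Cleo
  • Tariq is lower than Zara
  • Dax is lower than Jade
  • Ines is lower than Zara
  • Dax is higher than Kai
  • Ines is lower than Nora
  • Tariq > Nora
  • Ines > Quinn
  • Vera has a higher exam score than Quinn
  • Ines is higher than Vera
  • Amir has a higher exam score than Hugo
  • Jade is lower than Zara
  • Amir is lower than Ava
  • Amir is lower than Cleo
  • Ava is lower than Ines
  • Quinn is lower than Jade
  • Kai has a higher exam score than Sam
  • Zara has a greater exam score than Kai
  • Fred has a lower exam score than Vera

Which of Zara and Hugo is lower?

Hugo

Hugo < Amir < Cleo < Fred < Sam < Kai < Dax < Quinn < Vera < Ines < Nora < Tariq < Zara, by transitivity through Amir, Cleo, Fred, Sam, Kai, Dax, Quinn, Vera, Ines, Nora, Tariq.
So Hugo < Zara; Hugo is the lower of the two.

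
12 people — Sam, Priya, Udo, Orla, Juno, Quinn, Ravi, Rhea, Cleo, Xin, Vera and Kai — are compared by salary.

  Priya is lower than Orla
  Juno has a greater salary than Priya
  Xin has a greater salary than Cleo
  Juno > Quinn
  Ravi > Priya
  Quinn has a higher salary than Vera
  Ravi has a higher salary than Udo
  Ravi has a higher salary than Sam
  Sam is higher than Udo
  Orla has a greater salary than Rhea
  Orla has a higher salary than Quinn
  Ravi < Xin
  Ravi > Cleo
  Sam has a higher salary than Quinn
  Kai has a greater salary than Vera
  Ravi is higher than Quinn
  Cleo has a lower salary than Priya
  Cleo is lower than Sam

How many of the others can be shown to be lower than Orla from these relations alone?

5

The elements the relations force below Orla are Vera, Quinn, Cleo, Priya, Rhea — no chain reaches any other.
That is 5.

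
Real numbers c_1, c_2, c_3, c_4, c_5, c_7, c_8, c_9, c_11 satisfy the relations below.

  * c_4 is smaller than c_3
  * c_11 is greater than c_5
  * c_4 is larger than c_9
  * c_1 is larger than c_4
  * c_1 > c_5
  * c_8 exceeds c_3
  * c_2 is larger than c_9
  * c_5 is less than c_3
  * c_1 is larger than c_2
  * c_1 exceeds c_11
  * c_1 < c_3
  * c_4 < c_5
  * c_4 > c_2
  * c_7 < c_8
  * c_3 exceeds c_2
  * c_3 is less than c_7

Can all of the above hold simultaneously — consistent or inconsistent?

Every relation is compatible with c_9 < c_2 < c_4 < c_5 < c_11 < c_1 < c_3 < c_7 < c_8; the set is consistent.

consistent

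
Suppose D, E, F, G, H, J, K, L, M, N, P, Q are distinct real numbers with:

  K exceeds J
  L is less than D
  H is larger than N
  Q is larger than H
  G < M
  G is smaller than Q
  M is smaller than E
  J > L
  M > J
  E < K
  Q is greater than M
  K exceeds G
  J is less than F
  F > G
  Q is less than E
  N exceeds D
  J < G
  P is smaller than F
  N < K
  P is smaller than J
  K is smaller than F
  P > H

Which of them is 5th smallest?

The consecutive relations fix a unique order: L < D < N < H < P < J < G < M < Q < E < K < F.
The 5th smallest is P.

P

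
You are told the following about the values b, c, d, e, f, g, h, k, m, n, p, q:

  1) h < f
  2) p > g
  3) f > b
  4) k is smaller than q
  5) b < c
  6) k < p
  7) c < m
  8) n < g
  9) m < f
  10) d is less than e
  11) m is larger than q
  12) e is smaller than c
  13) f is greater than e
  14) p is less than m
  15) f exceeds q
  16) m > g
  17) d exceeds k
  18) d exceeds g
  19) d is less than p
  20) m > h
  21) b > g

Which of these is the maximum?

Chaining downward from f: directly below it, h, q, b, e, m; then g, k, d, c, p; then n.
That covers every other element, and nothing is given above f, so f is the maximum.

f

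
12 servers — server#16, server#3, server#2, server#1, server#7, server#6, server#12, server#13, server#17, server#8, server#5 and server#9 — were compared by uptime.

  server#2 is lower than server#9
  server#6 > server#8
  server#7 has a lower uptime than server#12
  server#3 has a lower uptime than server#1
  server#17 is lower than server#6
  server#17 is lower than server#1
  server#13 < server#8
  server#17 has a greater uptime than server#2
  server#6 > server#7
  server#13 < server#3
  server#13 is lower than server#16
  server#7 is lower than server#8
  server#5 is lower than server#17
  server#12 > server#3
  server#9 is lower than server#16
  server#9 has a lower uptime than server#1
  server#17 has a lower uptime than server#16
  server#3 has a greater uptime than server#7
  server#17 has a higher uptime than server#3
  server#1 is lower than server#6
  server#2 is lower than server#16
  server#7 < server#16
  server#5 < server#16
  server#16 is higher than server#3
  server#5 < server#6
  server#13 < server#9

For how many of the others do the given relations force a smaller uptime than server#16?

Directly below server#16: server#5, server#7, server#13, server#2, server#3, server#17, server#9.
Nothing else is reachable below server#16; 7 in all.

7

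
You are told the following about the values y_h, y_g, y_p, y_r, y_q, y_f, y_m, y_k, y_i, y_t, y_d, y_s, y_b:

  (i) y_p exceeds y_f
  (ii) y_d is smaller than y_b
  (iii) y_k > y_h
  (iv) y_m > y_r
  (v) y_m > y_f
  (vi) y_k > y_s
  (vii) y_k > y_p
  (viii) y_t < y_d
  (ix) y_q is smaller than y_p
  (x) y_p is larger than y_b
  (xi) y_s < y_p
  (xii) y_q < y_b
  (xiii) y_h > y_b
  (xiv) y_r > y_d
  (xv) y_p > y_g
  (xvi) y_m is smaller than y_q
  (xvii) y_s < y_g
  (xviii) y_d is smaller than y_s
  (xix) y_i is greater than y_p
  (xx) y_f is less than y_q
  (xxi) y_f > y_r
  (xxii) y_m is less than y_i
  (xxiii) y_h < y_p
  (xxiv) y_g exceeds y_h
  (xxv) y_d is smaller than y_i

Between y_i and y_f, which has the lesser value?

y_f

The relevant relations are y_f < y_m; y_m < y_q; y_q < y_b; y_b < y_h; y_h < y_g; y_g < y_p; y_p < y_i.
Chaining these gives y_f < y_m < y_q < y_b < y_h < y_g < y_p < y_i.
So y_f < y_i; y_f is the smaller of the two.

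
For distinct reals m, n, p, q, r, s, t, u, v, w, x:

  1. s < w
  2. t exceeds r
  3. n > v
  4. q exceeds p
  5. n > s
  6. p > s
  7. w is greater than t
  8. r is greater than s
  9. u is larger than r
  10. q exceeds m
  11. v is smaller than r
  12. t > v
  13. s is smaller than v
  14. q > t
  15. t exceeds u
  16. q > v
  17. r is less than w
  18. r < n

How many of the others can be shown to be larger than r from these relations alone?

From r the given relations immediately reach u, t, w, n.
From those, q — 5 in total.
Nothing else is reachable above r; 5 in all.

5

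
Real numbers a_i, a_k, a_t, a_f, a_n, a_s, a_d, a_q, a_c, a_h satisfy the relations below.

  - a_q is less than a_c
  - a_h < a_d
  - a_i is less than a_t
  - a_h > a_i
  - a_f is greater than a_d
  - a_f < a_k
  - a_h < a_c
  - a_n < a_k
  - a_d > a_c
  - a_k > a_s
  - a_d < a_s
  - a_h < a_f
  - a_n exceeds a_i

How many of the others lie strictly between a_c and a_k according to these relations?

3

Chaining upward from a_c reaches: a_d, a_s, a_f.
Chaining downward from a_k reaches: a_i, a_h, a_q, a_d, a_s, a_f, a_n.
Strictly between a_c and a_k are those in both lists: a_d, a_s, a_f — 3 elements.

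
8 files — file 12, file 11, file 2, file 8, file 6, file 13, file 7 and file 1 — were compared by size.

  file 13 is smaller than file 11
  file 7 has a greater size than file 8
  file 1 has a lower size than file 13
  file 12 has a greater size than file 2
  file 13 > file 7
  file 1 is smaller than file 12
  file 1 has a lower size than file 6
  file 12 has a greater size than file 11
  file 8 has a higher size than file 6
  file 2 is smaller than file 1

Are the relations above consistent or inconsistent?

consistent

The single ordering file 2 < file 1 < file 6 < file 8 < file 7 < file 13 < file 11 < file 12 satisfies every listed relation, so no contradiction arises.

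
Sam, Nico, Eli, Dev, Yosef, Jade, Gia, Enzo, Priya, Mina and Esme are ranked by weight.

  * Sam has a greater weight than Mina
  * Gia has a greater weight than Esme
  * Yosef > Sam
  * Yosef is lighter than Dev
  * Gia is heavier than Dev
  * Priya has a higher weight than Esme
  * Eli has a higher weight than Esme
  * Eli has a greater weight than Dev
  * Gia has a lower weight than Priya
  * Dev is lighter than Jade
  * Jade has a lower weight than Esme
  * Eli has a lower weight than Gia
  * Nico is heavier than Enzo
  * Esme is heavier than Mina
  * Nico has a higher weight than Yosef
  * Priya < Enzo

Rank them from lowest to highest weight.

Mina < Sam < Yosef < Dev < Jade < Esme < Eli < Gia < Priya < Enzo < Nico

Each adjacent pair is fixed by a given relation: Mina < Sam; Sam < Yosef; Yosef < Dev; Dev < Jade; Jade < Esme; Esme < Eli; Eli < Gia; Gia < Priya; Priya < Enzo; Enzo < Nico. Chaining them end to end gives the full order.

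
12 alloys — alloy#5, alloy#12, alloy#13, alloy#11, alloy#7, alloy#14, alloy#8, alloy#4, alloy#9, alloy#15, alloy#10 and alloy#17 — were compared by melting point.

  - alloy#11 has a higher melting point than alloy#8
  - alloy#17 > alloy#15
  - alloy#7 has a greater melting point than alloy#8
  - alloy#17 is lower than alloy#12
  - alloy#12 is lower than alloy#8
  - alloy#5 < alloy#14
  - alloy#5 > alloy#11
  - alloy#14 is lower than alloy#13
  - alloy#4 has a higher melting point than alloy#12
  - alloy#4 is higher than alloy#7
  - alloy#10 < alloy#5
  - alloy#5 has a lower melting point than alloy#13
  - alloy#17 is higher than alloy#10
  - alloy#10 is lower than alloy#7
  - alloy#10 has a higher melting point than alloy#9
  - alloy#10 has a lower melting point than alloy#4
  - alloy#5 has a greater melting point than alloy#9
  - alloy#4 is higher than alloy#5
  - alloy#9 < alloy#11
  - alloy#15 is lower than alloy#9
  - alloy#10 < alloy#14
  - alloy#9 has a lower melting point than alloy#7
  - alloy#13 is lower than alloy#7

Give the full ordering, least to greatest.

Each adjacent pair is fixed by a given relation: alloy#15 < alloy#9; alloy#9 < alloy#10; alloy#10 < alloy#17; alloy#17 < alloy#12; alloy#12 < alloy#8; alloy#8 < alloy#11; alloy#11 < alloy#5; alloy#5 < alloy#14; alloy#14 < alloy#13; alloy#13 < alloy#7; alloy#7 < alloy#4. Chaining them end to end gives the full order.

alloy#15 < alloy#9 < alloy#10 < alloy#17 < alloy#12 < alloy#8 < alloy#11 < alloy#5 < alloy#14 < alloy#13 < alloy#7 < alloy#4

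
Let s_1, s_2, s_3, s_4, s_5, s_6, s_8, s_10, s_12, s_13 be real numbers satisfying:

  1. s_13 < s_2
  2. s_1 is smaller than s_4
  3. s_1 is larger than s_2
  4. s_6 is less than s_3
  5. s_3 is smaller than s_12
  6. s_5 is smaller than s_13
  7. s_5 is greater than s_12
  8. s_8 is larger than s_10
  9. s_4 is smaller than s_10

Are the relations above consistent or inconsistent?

The single ordering s_6 < s_3 < s_12 < s_5 < s_13 < s_2 < s_1 < s_4 < s_10 < s_8 satisfies every listed relation, so no contradiction arises.

consistent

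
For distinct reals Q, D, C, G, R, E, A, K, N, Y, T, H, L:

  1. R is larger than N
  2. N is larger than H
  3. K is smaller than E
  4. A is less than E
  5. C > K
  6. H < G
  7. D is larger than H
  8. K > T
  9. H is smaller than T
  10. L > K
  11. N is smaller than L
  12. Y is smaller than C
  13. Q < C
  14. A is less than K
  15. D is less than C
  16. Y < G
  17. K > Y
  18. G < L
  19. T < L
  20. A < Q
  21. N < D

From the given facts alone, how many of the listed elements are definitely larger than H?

9

Directly above H: N, T, G, D.
One step further: K, L, R, C (8 so far).
One step further: E (9 so far).
Nothing else is reachable above H; 9 in all.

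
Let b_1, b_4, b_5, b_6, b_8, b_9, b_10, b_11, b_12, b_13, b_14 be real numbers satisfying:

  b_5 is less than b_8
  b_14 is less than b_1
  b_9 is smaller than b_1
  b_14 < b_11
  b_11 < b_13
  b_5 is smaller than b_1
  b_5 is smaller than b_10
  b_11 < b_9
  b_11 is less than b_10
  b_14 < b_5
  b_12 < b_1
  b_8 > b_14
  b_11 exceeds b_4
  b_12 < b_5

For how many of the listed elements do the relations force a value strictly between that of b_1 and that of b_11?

Chaining upward from b_11 reaches: b_9, b_10, b_13.
Chaining downward from b_1 reaches: b_14, b_4, b_12, b_9, b_5.
Strictly between b_11 and b_1 are those in both lists: b_9 — 1 element.

1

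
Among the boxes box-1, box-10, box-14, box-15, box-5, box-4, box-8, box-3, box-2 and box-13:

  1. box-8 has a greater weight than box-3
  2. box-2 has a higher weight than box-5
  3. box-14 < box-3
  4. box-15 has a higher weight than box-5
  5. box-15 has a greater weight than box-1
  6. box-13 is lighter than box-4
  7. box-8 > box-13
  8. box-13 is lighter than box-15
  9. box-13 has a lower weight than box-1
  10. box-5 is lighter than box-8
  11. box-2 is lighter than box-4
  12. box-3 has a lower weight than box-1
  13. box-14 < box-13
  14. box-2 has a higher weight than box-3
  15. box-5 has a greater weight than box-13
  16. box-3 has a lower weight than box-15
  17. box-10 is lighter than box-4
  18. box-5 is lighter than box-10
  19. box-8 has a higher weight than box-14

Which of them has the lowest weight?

Chaining upward from box-14: directly above it, box-13, box-3, box-8; then box-5, box-1, box-2, box-15, box-4; then box-10.
That covers every other element, and nothing is given below box-14, so box-14 is the lowest weight.

box-14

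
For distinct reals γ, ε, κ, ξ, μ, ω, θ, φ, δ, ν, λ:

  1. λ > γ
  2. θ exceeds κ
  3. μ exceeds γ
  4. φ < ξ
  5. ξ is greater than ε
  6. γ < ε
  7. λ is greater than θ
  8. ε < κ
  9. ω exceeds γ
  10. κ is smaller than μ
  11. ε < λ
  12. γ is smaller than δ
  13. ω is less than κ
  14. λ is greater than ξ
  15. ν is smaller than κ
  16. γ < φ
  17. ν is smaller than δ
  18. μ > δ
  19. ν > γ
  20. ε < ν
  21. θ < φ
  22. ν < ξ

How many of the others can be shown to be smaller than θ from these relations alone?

Directly below θ: κ.
One step further: ε, ω, ν (4 so far).
One step further: γ (5 so far).
Nothing else is reachable below θ; 5 in all.

5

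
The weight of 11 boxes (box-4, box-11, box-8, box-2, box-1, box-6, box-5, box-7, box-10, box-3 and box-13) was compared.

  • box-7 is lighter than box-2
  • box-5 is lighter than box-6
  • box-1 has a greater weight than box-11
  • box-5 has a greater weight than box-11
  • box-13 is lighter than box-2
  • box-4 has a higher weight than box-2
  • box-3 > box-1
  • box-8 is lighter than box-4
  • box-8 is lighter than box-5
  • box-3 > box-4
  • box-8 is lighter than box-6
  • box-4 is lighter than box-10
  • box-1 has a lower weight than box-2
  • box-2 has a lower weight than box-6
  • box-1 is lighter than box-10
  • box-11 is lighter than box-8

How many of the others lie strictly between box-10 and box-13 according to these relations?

The relations place box-13 below box-10. An element lies strictly between them when it is forced above box-13 and also forced below box-10.
Above box-13: {box-2, box-4, box-3, box-6}. Below box-10: {box-11, box-7, box-8, box-1, box-2, box-4}.
Intersection: {box-2, box-4} — 2.

2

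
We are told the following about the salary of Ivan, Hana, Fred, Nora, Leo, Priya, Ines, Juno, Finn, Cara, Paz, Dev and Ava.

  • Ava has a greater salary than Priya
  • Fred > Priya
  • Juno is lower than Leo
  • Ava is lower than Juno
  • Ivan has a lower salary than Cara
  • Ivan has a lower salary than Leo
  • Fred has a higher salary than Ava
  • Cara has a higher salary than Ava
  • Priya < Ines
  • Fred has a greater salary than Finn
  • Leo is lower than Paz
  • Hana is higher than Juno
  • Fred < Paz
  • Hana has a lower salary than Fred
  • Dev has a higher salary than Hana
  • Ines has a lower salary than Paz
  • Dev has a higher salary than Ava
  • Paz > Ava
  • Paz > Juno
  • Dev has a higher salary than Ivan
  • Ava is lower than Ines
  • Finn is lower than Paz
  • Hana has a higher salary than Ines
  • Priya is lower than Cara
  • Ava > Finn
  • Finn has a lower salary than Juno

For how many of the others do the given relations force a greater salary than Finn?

From Finn the given relations immediately reach Ava, Juno, Fred, Paz.
From those, Cara, Ines, Hana, Leo, Dev — 9 in total.
No other element is forced above Finn by the given relations, so the count is 9.

9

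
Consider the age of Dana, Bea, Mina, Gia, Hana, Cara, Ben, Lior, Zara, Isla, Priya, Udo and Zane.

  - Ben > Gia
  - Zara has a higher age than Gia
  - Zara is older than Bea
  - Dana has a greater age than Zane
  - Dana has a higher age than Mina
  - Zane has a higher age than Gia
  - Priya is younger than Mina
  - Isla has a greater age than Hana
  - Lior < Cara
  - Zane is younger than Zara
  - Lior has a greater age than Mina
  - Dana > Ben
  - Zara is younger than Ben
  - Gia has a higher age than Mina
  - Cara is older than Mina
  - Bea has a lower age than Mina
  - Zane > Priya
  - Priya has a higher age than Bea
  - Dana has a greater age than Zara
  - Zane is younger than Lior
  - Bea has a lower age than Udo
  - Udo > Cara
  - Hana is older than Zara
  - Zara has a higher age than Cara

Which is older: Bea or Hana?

Following the relations from Bea: Bea < Priya < Mina < Gia < Zane < Lior < Cara < Zara < Hana.
So Bea < Hana; Hana is the older of the two.

Hana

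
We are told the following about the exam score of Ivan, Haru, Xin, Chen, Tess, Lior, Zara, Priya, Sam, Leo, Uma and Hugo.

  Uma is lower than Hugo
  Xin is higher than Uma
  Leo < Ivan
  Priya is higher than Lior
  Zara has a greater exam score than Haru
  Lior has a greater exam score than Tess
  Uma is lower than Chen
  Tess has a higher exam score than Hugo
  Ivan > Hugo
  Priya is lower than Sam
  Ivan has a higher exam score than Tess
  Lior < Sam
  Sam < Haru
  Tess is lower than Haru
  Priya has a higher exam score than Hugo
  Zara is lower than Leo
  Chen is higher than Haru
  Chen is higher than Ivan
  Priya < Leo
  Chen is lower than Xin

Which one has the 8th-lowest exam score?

Zara

Chaining the given pairs: Uma < Hugo < Tess < Lior < Priya < Sam < Haru < Zara < Leo < Ivan < Chen < Xin.
The 8th smallest is Zara.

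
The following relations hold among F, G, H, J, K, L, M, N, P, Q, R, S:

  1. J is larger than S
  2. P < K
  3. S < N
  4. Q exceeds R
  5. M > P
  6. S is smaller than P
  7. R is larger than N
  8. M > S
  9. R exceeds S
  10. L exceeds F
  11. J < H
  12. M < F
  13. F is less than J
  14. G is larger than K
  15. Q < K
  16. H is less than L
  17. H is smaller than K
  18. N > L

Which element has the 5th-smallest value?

J

Chaining the given pairs: S < P < M < F < J < H < L < N < R < Q < K < G.
Counting 5 from the smallest end gives J.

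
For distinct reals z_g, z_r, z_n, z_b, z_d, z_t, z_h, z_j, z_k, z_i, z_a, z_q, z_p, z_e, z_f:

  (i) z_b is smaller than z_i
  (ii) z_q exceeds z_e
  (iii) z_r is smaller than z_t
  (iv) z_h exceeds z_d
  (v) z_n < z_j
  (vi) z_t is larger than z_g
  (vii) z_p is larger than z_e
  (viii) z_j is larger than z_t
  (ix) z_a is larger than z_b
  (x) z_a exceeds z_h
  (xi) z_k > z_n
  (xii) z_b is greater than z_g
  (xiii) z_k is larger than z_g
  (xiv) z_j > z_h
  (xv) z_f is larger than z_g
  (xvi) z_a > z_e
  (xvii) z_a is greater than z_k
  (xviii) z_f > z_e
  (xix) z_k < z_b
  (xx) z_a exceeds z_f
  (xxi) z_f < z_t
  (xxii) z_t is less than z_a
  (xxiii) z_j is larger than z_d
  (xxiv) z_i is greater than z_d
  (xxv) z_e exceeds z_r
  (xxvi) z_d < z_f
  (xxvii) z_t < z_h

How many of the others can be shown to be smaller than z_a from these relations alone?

10

Directly below z_a: z_k, z_e, z_b, z_f, z_t, z_h.
One step further: z_d, z_n, z_g, z_r (10 so far).
No other element is forced below z_a by the given relations, so the count is 10.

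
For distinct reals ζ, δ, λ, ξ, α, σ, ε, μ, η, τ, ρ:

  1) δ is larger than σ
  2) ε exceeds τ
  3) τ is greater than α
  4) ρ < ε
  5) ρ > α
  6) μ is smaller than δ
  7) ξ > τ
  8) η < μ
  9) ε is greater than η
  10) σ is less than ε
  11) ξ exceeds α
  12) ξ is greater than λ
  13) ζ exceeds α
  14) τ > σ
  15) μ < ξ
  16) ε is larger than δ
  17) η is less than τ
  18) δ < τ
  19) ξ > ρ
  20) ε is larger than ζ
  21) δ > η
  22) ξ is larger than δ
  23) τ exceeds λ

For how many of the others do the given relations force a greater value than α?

5

The elements the relations force above α are ζ, ρ, τ, ξ, ε — no chain reaches any other.
That is 5.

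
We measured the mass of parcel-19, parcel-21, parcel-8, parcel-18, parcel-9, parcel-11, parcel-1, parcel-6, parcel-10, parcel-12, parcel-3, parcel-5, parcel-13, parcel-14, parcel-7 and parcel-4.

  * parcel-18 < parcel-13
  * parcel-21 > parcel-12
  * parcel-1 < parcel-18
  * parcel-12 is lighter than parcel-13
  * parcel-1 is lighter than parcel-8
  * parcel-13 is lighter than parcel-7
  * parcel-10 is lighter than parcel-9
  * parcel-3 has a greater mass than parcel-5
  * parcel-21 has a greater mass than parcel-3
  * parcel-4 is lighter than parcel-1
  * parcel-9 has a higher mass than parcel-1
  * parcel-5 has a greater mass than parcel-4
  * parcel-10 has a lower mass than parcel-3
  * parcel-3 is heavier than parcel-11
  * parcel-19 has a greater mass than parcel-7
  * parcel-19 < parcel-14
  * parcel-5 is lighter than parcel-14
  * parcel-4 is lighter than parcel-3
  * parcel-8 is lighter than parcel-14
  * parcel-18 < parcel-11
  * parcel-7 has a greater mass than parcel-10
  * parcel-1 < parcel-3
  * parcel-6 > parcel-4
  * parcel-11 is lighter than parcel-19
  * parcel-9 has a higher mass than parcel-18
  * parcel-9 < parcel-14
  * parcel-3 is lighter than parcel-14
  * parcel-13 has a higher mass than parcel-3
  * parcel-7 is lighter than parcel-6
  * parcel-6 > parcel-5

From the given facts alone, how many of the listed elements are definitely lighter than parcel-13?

8

The elements the relations force below parcel-13 are parcel-4, parcel-1, parcel-10, parcel-18, parcel-12, parcel-11, parcel-5, parcel-3 — no chain reaches any other.
That is 8.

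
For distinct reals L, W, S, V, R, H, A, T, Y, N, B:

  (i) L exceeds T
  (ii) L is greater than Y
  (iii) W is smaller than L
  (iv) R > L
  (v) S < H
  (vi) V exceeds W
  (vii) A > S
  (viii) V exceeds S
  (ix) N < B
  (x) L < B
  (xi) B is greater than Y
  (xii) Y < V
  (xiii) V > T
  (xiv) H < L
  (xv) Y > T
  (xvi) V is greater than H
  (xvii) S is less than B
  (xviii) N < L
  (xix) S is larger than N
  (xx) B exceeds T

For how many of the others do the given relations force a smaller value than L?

Directly below L: N, W, T, H, Y.
One step further: S (6 so far).
No other element is forced below L by the given relations, so the count is 6.

6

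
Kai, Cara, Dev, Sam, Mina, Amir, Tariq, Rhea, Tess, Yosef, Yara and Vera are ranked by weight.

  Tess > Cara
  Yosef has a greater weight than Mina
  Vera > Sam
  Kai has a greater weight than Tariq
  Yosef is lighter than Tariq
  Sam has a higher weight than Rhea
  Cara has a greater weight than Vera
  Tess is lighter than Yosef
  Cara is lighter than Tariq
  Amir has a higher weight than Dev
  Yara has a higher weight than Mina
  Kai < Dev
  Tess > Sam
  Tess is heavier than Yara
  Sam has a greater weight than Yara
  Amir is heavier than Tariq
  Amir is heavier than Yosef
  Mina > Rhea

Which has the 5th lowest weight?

The consecutive relations fix a unique order: Rhea < Mina < Yara < Sam < Vera < Cara < Tess < Yosef < Tariq < Kai < Dev < Amir.
The 5th smallest is Vera.

Vera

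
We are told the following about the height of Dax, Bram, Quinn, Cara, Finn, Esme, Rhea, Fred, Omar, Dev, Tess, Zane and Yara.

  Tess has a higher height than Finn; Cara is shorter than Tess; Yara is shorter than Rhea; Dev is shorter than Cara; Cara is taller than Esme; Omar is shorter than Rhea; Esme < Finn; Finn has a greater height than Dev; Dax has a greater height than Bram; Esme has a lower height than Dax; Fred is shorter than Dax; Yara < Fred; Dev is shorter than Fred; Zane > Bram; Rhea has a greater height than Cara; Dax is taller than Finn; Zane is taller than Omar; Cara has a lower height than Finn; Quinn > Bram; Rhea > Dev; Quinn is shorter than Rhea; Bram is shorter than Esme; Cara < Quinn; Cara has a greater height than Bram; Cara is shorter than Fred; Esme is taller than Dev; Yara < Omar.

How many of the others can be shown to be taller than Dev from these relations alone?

8

The elements the relations force above Dev are Esme, Cara, Quinn, Fred, Finn, Tess, Rhea, Dax — no chain reaches any other.
That is 8.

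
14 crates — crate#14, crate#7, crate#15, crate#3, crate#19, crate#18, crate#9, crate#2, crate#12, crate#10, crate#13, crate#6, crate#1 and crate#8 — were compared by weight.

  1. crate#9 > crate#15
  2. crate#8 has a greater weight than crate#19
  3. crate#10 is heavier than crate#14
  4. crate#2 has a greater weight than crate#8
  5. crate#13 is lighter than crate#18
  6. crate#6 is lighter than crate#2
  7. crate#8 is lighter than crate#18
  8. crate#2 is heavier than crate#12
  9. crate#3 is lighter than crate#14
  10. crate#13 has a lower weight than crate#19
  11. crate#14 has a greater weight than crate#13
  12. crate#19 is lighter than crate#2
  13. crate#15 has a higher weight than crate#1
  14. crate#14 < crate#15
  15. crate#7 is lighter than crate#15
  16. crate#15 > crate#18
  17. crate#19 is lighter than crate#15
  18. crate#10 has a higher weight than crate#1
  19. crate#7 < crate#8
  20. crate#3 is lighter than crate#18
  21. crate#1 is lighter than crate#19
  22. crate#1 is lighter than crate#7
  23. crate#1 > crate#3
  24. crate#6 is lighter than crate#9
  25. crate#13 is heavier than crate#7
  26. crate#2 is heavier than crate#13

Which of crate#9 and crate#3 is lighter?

crate#3

crate#3 < crate#1 and crate#1 < crate#7 give crate#3 < crate#7.
With crate#7 < crate#13: crate#3 < crate#1 < crate#7 < crate#13.
With crate#13 < crate#19: crate#3 < crate#1 < crate#7 < crate#13 < crate#19.
With crate#19 < crate#8: crate#3 < crate#1 < crate#7 < crate#13 < crate#19 < crate#8.
With crate#8 < crate#18: crate#3 < crate#1 < crate#7 < crate#13 < crate#19 < crate#8 < crate#18.
Then crate#18 < crate#15 extends the chain to crate#15.
Then crate#15 < crate#9 extends the chain to crate#9.
So crate#3 < crate#9; crate#3 is the lighter of the two.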